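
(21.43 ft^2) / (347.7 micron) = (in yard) 6262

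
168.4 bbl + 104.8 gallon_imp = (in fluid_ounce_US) 9.214e+05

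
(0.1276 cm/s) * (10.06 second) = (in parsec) 4.16e-19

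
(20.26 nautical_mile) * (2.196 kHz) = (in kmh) 2.966e+08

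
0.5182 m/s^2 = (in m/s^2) 0.5182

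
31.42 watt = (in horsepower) 0.04213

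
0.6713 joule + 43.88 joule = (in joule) 44.55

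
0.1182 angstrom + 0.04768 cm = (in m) 0.0004768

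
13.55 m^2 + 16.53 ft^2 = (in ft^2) 162.4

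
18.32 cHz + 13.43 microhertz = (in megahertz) 1.832e-07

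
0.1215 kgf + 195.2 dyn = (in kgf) 0.1217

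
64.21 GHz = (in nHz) 6.421e+19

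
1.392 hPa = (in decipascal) 1392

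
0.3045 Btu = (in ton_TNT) 7.678e-08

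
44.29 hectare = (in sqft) 4.767e+06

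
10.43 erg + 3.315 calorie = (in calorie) 3.315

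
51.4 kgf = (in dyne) 5.041e+07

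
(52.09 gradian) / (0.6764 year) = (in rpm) 3.663e-07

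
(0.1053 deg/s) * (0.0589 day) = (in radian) 9.353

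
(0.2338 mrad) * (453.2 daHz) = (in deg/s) 60.71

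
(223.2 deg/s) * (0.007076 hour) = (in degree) 5686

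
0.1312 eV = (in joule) 2.102e-20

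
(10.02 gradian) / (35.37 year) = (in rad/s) 1.411e-10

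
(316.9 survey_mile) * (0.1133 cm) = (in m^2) 577.8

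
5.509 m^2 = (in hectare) 0.0005509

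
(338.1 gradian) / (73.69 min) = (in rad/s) 0.001201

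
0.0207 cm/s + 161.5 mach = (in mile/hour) 1.23e+05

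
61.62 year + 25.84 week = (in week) 3239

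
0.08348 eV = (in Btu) 1.268e-23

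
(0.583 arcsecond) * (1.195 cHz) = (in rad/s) 3.378e-08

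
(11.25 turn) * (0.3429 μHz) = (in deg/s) 0.001389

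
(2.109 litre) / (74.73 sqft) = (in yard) 0.0003322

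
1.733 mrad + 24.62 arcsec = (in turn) 0.0002948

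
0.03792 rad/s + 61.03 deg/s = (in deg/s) 63.2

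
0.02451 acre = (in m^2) 99.19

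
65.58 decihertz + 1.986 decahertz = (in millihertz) 2.642e+04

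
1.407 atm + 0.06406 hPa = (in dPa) 1.426e+06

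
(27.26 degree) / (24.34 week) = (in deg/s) 1.852e-06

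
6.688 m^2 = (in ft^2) 71.99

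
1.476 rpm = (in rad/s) 0.1546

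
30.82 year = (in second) 9.719e+08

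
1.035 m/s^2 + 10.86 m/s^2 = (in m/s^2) 11.89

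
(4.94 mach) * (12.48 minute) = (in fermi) 1.26e+21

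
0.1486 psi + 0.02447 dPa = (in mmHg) 7.685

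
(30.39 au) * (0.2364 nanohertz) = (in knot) 2089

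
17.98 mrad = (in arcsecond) 3709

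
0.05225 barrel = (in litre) 8.307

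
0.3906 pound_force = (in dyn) 1.737e+05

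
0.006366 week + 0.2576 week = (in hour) 44.35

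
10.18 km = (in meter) 1.018e+04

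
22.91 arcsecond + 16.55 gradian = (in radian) 0.2601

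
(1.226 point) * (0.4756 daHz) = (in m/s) 0.002057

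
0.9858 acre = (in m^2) 3989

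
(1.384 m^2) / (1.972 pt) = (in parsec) 6.447e-14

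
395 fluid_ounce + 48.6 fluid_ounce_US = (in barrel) 0.08251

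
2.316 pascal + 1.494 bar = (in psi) 21.67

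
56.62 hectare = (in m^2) 5.662e+05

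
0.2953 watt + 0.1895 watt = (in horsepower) 0.0006501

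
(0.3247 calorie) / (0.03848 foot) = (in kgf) 11.81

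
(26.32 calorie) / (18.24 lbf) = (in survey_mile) 0.0008434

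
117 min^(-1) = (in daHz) 0.195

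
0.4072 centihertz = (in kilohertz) 4.072e-06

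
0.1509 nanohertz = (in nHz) 0.1509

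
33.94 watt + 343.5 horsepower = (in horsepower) 343.5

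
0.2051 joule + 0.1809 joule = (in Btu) 0.0003659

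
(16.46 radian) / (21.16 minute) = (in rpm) 0.1238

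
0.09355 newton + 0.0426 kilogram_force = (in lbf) 0.1149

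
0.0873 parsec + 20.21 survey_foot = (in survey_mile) 1.674e+12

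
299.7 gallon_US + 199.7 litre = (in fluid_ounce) 4.511e+04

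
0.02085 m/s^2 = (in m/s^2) 0.02085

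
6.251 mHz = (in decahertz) 0.0006251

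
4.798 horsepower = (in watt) 3578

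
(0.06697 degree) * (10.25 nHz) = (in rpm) 1.144e-10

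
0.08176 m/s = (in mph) 0.1829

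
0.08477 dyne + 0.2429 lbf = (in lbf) 0.2429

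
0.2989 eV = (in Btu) 4.539e-23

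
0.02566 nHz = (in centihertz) 2.566e-09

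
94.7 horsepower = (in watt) 7.062e+04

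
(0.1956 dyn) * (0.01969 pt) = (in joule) 1.359e-11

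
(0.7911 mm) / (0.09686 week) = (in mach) 3.966e-11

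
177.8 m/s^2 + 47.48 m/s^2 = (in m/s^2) 225.3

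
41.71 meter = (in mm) 4.171e+04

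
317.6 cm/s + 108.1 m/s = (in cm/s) 1.113e+04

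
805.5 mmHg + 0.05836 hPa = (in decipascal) 1.074e+06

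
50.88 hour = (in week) 0.3029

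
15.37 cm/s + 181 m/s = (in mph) 405.2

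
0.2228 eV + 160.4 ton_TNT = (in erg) 6.711e+18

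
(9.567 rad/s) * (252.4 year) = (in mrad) 7.615e+13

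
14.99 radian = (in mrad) 1.499e+04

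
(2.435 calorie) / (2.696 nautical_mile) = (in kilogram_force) 0.0002081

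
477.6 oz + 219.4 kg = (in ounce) 8217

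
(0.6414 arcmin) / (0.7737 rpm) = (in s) 0.002303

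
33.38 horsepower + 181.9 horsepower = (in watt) 1.605e+05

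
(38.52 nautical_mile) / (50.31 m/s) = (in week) 0.002345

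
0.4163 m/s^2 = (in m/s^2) 0.4163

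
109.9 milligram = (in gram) 0.1099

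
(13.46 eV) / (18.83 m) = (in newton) 1.145e-19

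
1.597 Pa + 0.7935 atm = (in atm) 0.7935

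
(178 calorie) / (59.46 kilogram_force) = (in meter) 1.277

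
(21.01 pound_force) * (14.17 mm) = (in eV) 8.266e+18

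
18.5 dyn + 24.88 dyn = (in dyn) 43.38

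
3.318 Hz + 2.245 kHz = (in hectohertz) 22.48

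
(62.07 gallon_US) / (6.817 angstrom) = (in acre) 8.517e+04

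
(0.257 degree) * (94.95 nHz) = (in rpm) 4.067e-09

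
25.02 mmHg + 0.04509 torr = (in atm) 0.03298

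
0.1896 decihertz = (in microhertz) 1.896e+04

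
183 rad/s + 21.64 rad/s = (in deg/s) 1.173e+04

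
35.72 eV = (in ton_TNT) 1.368e-27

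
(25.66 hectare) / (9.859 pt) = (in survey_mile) 4.584e+04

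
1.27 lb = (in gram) 576.1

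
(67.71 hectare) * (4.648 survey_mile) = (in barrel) 3.186e+10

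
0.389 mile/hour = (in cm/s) 17.39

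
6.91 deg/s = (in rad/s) 0.1206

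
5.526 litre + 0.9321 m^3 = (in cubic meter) 0.9376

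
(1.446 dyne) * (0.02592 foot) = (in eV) 7.13e+11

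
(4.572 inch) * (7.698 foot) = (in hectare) 2.725e-05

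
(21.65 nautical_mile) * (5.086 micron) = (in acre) 5.039e-05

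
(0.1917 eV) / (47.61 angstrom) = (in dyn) 6.451e-07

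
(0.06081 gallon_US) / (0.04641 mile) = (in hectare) 3.082e-10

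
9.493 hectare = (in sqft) 1.022e+06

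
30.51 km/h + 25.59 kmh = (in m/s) 15.58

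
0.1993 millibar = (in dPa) 199.3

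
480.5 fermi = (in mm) 4.805e-10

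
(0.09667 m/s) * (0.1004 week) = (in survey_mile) 3.647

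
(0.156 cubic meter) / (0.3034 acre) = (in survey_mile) 7.895e-08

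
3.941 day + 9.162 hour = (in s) 3.735e+05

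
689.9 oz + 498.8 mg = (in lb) 43.12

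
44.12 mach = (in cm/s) 1.502e+06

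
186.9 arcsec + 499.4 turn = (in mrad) 3.138e+06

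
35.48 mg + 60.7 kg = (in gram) 6.07e+04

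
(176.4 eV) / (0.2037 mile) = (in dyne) 8.621e-15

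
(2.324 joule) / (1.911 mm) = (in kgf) 124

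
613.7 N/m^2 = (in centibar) 0.6137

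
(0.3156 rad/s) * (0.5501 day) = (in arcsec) 3.094e+09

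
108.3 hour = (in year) 0.01236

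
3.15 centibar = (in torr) 23.63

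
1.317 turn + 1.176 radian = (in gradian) 601.7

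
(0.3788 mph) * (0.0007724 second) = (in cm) 0.01308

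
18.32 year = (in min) 9.629e+06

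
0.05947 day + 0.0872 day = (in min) 211.2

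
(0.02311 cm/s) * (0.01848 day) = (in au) 2.467e-12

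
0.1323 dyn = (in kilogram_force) 1.349e-07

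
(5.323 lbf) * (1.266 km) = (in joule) 2.998e+04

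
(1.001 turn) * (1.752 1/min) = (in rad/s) 0.1837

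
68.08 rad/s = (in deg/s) 3901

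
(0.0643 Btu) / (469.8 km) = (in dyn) 14.44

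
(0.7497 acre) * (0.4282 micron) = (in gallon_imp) 0.2858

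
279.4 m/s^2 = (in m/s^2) 279.4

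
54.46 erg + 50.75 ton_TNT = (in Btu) 2.013e+08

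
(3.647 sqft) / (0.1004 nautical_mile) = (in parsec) 5.905e-20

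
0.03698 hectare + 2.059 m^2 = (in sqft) 4003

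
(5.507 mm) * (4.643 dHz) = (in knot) 0.00497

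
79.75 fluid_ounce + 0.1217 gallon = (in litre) 2.819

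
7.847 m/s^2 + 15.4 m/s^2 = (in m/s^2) 23.25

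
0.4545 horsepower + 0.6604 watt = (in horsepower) 0.4554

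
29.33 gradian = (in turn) 0.07333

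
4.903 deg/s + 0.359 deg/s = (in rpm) 0.877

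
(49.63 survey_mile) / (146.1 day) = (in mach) 1.858e-05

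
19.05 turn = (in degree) 6858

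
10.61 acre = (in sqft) 4.622e+05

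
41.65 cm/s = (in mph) 0.9317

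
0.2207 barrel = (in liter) 35.09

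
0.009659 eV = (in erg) 1.548e-14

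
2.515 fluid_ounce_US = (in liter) 0.07438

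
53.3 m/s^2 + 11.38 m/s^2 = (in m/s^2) 64.68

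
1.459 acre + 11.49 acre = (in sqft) 5.641e+05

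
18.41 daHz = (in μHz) 1.841e+08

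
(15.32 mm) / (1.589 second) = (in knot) 0.01874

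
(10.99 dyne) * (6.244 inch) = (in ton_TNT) 4.166e-15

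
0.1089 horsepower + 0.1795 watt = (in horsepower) 0.1091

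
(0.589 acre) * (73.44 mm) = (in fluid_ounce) 5.919e+06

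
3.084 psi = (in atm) 0.2099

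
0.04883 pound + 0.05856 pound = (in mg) 4.871e+04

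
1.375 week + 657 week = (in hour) 1.106e+05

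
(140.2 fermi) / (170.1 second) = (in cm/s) 8.242e-14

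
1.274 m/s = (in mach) 0.003742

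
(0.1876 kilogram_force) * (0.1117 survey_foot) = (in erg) 6.264e+05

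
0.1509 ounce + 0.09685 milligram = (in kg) 0.004278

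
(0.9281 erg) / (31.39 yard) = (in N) 3.233e-09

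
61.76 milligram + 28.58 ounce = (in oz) 28.58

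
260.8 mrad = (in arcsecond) 5.379e+04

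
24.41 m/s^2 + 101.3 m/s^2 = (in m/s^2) 125.7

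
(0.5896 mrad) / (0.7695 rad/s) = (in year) 2.43e-11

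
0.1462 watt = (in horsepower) 0.0001961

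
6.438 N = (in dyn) 6.438e+05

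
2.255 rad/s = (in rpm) 21.53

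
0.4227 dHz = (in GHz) 4.227e-11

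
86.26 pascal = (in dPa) 862.6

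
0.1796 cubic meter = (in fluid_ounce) 6073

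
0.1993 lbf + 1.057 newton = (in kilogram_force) 0.1982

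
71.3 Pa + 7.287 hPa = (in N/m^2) 800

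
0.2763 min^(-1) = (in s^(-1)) 0.004605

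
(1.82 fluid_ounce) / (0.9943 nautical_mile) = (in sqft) 3.146e-07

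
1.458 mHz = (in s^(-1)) 0.001458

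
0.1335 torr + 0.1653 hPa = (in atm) 0.0003388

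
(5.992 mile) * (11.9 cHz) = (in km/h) 4131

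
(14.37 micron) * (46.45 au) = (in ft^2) 1.075e+09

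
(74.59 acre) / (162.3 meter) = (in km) 1.86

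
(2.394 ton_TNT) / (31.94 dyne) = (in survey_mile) 1.949e+10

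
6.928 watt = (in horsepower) 0.009291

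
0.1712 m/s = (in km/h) 0.6163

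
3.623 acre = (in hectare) 1.466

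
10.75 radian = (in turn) 1.711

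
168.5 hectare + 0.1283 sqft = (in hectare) 168.5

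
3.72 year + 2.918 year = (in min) 3.489e+06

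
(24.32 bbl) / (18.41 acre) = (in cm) 0.00519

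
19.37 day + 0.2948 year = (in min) 1.828e+05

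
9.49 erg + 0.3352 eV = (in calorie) 2.268e-07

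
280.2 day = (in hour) 6725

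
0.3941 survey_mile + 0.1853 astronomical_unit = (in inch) 1.091e+12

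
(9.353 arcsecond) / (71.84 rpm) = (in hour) 1.674e-09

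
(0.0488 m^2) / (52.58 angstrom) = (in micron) 9.281e+12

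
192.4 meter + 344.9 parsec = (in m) 1.064e+19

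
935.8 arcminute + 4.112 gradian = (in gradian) 21.44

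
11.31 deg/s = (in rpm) 1.885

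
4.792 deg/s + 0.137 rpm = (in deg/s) 5.614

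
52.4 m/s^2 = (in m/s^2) 52.4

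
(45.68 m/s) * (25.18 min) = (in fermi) 6.901e+19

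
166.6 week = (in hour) 2.799e+04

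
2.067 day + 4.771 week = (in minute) 5.107e+04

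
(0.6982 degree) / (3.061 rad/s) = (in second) 0.003981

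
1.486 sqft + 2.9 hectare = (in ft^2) 3.122e+05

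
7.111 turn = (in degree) 2560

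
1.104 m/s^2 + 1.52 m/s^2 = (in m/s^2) 2.624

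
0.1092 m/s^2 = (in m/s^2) 0.1092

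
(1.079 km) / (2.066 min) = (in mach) 0.02556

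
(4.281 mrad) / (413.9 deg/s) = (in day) 6.859e-09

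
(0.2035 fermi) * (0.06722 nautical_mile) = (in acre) 6.26e-18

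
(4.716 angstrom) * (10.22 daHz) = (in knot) 9.369e-08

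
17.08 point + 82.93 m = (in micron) 8.294e+07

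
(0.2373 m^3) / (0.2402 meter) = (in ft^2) 10.63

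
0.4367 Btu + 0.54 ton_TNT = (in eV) 1.41e+28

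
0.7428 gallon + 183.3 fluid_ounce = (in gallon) 2.175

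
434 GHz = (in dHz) 4.34e+12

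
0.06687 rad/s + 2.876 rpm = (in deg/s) 21.09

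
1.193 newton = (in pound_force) 0.2682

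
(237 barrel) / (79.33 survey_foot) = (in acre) 0.0003851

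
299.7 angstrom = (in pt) 8.495e-05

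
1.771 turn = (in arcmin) 3.825e+04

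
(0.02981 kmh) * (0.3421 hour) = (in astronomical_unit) 6.817e-11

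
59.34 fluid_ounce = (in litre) 1.755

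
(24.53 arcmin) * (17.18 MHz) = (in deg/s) 7.024e+06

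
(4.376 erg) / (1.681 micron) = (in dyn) 2.603e+04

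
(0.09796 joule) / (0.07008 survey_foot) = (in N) 4.586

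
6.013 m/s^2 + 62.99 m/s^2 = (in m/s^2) 69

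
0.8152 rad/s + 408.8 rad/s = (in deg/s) 2.347e+04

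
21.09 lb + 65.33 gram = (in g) 9632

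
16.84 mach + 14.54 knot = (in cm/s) 5.742e+05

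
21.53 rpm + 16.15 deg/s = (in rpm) 24.22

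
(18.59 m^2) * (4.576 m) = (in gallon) 2.247e+04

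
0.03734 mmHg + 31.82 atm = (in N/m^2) 3.224e+06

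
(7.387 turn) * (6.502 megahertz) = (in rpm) 2.882e+09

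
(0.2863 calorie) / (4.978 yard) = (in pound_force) 0.05916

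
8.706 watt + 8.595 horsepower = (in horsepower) 8.607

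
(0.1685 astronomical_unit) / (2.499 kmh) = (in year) 1151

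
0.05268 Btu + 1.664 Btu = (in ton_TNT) 4.329e-07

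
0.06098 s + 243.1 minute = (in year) 0.0004625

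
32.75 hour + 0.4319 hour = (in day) 1.383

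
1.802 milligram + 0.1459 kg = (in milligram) 1.459e+05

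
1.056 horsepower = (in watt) 787.5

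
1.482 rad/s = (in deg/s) 84.91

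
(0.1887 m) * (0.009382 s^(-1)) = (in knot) 0.003441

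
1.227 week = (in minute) 1.237e+04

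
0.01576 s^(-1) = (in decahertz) 0.001576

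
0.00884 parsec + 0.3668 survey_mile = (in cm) 2.728e+16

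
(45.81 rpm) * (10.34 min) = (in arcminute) 1.023e+07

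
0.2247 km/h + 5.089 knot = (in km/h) 9.65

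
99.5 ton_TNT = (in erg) 4.163e+18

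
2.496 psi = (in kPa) 17.21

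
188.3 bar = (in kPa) 1.883e+04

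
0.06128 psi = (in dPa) 4225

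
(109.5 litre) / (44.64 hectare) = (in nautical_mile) 1.324e-10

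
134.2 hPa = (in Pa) 1.342e+04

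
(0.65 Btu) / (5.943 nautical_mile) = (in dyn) 6231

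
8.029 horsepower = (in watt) 5987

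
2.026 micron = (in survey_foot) 6.647e-06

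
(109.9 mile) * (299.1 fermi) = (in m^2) 5.29e-08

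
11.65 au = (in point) 4.94e+15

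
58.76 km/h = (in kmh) 58.76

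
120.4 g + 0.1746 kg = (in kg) 0.295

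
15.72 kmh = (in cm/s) 436.7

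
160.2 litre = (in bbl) 1.008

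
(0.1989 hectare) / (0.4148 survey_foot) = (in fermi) 1.573e+19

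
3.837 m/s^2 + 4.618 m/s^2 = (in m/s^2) 8.455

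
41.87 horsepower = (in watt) 3.122e+04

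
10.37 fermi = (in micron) 1.037e-08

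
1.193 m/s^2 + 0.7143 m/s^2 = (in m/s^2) 1.907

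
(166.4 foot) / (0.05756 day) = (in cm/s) 1.02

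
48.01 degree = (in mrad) 837.9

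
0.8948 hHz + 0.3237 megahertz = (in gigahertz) 0.0003238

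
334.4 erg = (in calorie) 7.992e-06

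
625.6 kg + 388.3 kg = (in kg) 1014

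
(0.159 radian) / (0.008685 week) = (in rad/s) 3.027e-05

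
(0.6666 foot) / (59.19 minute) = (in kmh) 0.000206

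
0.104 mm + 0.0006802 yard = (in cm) 0.0726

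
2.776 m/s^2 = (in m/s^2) 2.776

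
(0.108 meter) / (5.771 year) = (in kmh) 2.136e-09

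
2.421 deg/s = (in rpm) 0.4035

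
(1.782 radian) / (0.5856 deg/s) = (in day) 0.002018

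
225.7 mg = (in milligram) 225.7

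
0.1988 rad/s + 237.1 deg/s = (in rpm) 41.42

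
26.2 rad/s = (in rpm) 250.2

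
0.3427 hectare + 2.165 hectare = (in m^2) 2.508e+04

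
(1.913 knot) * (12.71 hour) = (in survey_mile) 27.98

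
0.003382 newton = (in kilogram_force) 0.0003449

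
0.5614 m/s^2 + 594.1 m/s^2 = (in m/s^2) 594.7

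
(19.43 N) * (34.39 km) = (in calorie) 1.597e+05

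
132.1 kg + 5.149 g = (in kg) 132.1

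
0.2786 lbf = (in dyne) 1.239e+05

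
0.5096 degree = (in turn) 0.001416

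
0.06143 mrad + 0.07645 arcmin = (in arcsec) 17.26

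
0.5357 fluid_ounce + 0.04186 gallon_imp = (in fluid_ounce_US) 6.97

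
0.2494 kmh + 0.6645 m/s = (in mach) 0.002155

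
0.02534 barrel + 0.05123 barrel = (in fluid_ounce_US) 411.6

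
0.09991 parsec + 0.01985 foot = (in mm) 3.083e+18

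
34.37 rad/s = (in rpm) 328.2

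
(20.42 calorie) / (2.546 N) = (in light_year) 3.547e-15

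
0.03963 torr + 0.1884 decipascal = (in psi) 0.000769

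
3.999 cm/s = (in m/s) 0.03999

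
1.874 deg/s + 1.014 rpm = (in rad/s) 0.1389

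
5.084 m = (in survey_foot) 16.68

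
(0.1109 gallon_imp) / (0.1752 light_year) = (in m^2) 3.042e-19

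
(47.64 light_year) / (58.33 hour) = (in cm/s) 2.146e+14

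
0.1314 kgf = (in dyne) 1.289e+05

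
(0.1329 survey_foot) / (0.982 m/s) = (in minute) 0.0006875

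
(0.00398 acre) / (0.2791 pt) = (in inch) 6.44e+06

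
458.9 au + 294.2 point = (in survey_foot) 2.252e+14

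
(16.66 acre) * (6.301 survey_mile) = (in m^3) 6.837e+08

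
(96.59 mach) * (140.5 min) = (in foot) 9.096e+08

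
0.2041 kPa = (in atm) 0.002014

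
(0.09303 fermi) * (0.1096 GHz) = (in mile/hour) 2.281e-08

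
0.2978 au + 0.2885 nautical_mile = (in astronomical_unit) 0.2978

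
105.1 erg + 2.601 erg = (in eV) 6.722e+13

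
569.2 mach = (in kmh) 6.977e+05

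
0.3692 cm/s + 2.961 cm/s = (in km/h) 0.1199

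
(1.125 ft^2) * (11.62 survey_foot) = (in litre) 370.2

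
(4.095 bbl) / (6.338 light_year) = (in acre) 2.683e-21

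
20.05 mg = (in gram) 0.02005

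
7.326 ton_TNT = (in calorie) 7.326e+09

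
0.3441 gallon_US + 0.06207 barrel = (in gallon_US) 2.951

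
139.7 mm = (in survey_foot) 0.4583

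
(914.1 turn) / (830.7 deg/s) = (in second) 396.1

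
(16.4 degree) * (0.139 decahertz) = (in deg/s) 22.8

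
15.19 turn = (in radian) 95.44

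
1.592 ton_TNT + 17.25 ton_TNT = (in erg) 7.883e+17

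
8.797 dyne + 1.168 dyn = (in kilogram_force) 1.016e-05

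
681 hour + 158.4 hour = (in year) 0.09582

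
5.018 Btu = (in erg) 5.294e+10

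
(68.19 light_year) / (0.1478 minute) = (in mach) 2.136e+14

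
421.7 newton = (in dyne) 4.217e+07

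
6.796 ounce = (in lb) 0.4248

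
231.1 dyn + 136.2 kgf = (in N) 1336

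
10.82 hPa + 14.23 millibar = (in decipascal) 2.505e+04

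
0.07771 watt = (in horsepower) 0.0001042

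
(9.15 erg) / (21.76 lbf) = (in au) 6.319e-20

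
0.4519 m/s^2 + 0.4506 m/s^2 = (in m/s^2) 0.9025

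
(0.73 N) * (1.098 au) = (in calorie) 2.866e+10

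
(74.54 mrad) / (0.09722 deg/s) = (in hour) 0.0122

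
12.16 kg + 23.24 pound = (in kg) 22.7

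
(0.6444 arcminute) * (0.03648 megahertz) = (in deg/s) 391.8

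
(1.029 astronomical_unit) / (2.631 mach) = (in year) 5.449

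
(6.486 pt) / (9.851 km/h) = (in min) 1.394e-05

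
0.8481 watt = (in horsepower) 0.001137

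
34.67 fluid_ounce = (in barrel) 0.006449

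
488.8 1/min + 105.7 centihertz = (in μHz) 9.204e+06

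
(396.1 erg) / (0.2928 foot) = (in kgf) 4.526e-05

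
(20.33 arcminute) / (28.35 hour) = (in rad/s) 5.794e-08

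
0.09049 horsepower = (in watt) 67.48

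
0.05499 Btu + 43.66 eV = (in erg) 5.802e+08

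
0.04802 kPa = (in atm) 0.0004739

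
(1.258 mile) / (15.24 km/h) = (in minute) 7.971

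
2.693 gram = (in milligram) 2693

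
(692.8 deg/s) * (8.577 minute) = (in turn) 990.4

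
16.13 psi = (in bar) 1.112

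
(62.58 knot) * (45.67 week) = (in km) 8.892e+05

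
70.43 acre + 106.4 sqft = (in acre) 70.43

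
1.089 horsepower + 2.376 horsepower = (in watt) 2584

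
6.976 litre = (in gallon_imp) 1.535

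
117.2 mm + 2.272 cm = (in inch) 5.509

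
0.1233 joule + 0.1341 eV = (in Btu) 0.0001169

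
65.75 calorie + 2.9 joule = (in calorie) 66.44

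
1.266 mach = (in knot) 837.9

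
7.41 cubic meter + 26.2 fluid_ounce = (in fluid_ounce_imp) 2.608e+05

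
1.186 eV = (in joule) 1.9e-19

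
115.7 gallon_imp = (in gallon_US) 138.9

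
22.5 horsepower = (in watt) 1.678e+04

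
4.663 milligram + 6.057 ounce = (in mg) 1.717e+05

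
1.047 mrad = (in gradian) 0.06665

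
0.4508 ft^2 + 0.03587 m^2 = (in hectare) 7.775e-06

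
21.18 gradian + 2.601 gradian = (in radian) 0.3736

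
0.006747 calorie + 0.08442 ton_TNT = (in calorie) 8.442e+07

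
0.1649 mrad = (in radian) 0.0001649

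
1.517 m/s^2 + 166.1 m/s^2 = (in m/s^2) 167.6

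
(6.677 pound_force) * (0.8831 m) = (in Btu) 0.02486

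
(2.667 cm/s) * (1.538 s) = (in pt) 116.3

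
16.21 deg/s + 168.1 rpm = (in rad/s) 17.89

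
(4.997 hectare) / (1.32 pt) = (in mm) 1.073e+11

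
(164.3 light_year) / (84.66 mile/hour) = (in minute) 6.845e+14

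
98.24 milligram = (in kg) 9.824e-05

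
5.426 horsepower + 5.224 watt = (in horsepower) 5.433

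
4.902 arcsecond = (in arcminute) 0.0817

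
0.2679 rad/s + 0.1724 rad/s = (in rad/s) 0.4403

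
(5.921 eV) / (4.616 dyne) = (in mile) 1.277e-17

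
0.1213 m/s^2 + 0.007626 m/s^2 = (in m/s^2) 0.1289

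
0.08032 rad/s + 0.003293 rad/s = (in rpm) 0.7984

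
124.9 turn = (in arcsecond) 1.619e+08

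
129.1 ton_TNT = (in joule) 5.402e+11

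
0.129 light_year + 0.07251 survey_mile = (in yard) 1.335e+15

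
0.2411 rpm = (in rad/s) 0.02525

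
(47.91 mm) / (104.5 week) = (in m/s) 7.581e-10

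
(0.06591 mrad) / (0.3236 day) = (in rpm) 2.251e-08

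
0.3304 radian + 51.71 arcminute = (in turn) 0.05498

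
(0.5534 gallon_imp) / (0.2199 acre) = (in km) 2.827e-09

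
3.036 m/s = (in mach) 0.008916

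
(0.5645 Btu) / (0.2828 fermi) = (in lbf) 4.734e+17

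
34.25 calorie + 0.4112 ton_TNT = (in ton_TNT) 0.4112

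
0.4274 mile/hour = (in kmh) 0.6878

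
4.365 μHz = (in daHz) 4.365e-07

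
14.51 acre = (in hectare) 5.872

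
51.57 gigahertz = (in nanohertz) 5.157e+19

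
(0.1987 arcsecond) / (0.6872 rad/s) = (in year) 4.445e-14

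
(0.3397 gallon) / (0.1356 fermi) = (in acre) 2.343e+09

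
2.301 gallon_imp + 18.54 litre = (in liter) 29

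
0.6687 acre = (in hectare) 0.2706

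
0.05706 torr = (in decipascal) 76.07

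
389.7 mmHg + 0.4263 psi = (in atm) 0.5418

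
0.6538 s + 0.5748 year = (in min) 3.021e+05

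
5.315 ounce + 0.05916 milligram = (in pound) 0.3322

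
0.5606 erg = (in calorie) 1.34e-08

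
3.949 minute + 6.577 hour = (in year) 0.0007583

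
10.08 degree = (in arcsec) 3.629e+04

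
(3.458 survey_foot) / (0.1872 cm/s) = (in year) 1.785e-05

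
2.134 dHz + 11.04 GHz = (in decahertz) 1.104e+09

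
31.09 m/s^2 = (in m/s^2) 31.09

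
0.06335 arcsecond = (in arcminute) 0.001056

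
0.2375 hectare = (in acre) 0.5869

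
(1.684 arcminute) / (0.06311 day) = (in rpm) 8.579e-07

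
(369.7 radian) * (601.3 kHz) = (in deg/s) 1.274e+10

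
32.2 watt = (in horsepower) 0.04318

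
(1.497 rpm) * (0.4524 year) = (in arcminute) 7.689e+09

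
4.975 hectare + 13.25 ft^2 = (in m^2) 4.975e+04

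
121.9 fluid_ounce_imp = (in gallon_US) 0.915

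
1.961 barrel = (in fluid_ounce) 1.054e+04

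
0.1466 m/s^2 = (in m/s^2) 0.1466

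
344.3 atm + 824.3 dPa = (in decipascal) 3.489e+08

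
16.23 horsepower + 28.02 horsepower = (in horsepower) 44.25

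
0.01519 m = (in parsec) 4.923e-19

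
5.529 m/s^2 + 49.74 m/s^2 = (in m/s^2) 55.27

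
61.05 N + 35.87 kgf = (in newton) 412.8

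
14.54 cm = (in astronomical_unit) 9.719e-13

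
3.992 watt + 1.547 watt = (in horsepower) 0.007428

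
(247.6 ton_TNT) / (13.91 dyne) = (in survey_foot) 2.443e+16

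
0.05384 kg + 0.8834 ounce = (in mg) 7.888e+04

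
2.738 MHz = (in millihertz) 2.738e+09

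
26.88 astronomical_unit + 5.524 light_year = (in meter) 5.227e+16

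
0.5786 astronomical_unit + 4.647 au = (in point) 2.216e+15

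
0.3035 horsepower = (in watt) 226.3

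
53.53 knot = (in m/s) 27.54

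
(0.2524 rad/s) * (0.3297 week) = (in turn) 8010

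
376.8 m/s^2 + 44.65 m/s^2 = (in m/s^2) 421.4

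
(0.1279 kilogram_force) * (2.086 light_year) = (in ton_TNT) 5.916e+06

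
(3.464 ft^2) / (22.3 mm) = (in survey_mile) 0.008967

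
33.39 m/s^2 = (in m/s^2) 33.39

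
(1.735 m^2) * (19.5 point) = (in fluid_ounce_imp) 420.1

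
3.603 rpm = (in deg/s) 21.62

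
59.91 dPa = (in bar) 5.991e-05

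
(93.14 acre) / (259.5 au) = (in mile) 6.033e-12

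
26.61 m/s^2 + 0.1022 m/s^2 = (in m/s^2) 26.71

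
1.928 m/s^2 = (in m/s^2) 1.928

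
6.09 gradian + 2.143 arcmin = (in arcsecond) 1.986e+04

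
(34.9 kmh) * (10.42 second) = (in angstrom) 1.01e+12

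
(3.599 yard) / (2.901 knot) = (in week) 3.646e-06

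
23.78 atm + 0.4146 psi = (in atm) 23.81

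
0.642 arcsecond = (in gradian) 0.0001981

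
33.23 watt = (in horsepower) 0.04456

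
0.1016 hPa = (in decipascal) 101.6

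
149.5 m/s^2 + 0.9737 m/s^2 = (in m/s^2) 150.5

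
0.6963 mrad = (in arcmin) 2.394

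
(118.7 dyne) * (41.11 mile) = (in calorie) 18.77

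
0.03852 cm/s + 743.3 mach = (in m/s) 2.531e+05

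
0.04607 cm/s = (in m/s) 0.0004607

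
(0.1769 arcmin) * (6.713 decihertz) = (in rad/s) 3.454e-05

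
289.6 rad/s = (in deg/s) 1.659e+04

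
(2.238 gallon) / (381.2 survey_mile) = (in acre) 3.412e-12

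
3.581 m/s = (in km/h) 12.89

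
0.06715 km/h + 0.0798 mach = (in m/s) 27.19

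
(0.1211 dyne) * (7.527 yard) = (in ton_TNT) 1.992e-15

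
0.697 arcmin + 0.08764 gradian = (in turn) 0.0002514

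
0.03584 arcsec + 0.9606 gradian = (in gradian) 0.9606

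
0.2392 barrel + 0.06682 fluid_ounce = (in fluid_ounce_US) 1286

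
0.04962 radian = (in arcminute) 170.6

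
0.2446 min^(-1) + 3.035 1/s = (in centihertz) 303.9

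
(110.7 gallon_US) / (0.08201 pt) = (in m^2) 1.448e+04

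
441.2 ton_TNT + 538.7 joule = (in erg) 1.846e+19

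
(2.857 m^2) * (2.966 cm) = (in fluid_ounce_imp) 2982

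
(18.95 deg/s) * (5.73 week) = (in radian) 1.146e+06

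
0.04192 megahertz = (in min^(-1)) 2.515e+06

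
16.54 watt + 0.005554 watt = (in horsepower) 0.02219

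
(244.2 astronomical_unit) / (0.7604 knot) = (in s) 9.339e+13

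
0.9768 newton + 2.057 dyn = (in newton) 0.9768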